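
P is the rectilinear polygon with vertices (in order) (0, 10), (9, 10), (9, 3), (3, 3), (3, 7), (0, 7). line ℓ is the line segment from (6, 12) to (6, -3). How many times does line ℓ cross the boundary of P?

2

The segment meets the boundary at (6,3), (6,10).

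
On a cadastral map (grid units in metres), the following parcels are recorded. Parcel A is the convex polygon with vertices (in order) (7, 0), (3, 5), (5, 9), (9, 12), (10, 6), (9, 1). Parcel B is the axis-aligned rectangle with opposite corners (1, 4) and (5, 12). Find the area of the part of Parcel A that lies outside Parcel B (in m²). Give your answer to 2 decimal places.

44.90

|Parcel A| = 50.5, |Parcel A∩Parcel B| = 5.6.
|Parcel A ∖ Parcel B| = |Parcel A| − |Parcel A∩Parcel B| = 50.5 − 5.6 = 44.90.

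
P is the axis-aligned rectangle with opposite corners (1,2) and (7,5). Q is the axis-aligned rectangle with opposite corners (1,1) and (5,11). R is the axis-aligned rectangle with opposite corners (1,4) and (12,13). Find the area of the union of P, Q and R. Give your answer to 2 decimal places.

By inclusion–exclusion:
Individual areas: |P| = 18, |Q| = 40, |R| = 99.
|P∩Q|: x∈[1,5], y∈[2,5] → 4·3 = 12.
|P∩R|: x∈[1,7], y∈[4,5] → 6·1 = 6.
|Q∩R|: x∈[1,5], y∈[4,11] → 4·7 = 28.
|P∩Q∩R| = 4.
|P ∪ Q ∪ R| = 157 − 46 + 4 = 115.00.

115.00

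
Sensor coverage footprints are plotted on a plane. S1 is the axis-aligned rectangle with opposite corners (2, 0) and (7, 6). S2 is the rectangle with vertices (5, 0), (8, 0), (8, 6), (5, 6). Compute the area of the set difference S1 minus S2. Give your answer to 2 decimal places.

|S1∩S2|: x∈[5,7], y∈[0,6] → 2·6 = 12.
|S1| = 30.
|S1 ∖ S2| = |S1| − |S1∩S2| = 30 − 12 = 18.00.

18.00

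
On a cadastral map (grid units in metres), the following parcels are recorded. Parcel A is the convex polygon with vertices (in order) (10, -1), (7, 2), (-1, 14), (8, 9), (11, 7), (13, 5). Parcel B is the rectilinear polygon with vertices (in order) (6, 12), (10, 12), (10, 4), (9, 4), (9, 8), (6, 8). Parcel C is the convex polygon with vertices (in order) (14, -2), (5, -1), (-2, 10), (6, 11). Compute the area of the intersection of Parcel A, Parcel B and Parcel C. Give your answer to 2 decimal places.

3.71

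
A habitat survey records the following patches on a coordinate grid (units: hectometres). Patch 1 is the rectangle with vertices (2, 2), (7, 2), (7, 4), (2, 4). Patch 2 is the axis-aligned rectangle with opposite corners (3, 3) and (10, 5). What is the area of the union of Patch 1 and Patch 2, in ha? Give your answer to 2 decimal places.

By inclusion–exclusion:
Individual areas: |Patch 1| = 10, |Patch 2| = 14.
|Patch 1∩Patch 2|: x∈[3,7], y∈[3,4] → 4·1 = 4.
|Patch 1 ∪ Patch 2| = 24 − 4 = 20.00.

20.00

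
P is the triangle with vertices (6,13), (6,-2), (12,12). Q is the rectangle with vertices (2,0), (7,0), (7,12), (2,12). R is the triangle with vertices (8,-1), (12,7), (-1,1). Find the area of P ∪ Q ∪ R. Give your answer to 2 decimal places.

110.06

By inclusion–exclusion:
Individual areas: |P| = 45, |Q| = 60, |R| = 40.
|P∩Q| = 11.9762.
|P∩R| = 9.9622.
|Q∩R| = 17.4423.
|P∩Q∩R| = 4.4377.
|P ∪ Q ∪ R| = 145 − 39.3807 + 4.4377 = 110.06.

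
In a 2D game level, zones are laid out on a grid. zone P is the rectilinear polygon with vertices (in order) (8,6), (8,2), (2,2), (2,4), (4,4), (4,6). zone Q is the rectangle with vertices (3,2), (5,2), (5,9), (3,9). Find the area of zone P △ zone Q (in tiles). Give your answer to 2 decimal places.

22.00

|zone P| = 20, |zone Q| = 14, |zone P∩zone Q| = 6.
|zone P △ zone Q| = |zone P| + |zone Q| − 2·|zone P∩zone Q| = 20 + 14 − 12 = 22.00.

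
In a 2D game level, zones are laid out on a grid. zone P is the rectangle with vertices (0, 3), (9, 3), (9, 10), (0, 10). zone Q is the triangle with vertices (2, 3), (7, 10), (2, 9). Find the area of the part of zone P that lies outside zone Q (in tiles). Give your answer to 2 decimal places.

48.00

|zone P| = 63, |zone P∩zone Q| = 15.
|zone P ∖ zone Q| = |zone P| − |zone P∩zone Q| = 63 − 15 = 48.00.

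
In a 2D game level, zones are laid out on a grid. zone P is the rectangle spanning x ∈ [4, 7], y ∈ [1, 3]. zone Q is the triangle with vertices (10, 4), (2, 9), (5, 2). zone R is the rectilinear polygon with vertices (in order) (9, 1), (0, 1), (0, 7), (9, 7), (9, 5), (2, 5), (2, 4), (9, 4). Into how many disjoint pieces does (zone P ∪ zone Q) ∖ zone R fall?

(zone P ∪ zone Q) ∖ zone R splits into 2 disjoint pieces (area 5.4714, area 2.3429).

2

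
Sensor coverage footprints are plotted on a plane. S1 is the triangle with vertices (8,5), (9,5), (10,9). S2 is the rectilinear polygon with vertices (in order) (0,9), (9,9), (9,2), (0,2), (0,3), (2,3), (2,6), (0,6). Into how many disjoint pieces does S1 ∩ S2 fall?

1

S1 ∩ S2 is a single connected region.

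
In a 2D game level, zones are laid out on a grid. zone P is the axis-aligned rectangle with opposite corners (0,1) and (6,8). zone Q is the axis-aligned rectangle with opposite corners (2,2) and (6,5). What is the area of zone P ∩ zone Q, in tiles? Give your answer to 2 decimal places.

|zone P∩zone Q|: x∈[2,6], y∈[2,5] → 4·3 = 12.

12.00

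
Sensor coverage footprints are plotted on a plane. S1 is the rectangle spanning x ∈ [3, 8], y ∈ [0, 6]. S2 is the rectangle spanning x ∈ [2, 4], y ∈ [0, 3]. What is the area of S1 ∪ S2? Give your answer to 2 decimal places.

33.00

By inclusion–exclusion:
Individual areas: |S1| = 30, |S2| = 6.
|S1∩S2|: x∈[3,4], y∈[0,3] → 1·3 = 3.
|S1 ∪ S2| = 36 − 3 = 33.00.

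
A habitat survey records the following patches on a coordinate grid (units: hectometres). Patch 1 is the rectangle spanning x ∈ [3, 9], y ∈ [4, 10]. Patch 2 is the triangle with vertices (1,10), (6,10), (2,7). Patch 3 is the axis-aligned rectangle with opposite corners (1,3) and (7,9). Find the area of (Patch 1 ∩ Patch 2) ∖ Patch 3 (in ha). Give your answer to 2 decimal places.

2.33

|Patch 1 ∩ Patch 2| = 3.375.
|(Patch 1 ∩ Patch 2) ∩ Patch 3| = 1.0417.
|(Patch 1 ∩ Patch 2) ∖ Patch 3| = 3.375 − 1.0417 = 2.33.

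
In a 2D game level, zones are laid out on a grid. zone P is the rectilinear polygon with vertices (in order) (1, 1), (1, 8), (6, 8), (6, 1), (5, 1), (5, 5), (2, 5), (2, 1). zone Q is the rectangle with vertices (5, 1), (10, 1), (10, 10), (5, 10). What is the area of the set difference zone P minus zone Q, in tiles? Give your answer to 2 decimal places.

|zone P| = 23, |zone P∩zone Q| = 7.
|zone P ∖ zone Q| = |zone P| − |zone P∩zone Q| = 23 − 7 = 16.00.

16.00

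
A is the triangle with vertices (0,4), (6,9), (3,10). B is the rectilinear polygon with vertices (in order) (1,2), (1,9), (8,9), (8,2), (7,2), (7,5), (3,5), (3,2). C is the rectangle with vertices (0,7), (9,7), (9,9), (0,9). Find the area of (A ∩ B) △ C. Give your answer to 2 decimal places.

14.97

|A ∩ B| = 8.1667.
|(A ∩ B) ∩ C| = 5.6.
|(A ∩ B) △ C| = 8.1667 + 18 − 11.2 = 14.97.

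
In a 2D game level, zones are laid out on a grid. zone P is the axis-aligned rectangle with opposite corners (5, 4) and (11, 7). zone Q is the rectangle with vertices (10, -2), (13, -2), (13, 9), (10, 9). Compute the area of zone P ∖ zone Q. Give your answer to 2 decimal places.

|zone P∩zone Q|: x∈[10,11], y∈[4,7] → 1·3 = 3.
|zone P| = 18.
|zone P ∖ zone Q| = |zone P| − |zone P∩zone Q| = 18 − 3 = 15.00.

15.00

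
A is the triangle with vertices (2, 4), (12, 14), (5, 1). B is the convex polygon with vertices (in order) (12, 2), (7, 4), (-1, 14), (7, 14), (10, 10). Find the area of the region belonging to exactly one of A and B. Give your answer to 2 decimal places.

75.74

|A| = 30, |B| = 73, |A∩B| = 13.6291.
|A △ B| = |A| + |B| − 2·|A∩B| = 30 + 73 − 27.2582 = 75.74.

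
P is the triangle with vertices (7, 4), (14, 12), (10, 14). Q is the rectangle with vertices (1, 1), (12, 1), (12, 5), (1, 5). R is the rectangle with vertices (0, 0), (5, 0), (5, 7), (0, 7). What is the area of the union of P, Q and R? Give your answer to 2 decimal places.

By inclusion–exclusion:
Individual areas: |P| = 23, |Q| = 44, |R| = 35.
|P∩Q| = 0.2875.
|P∩R| = 0.
|Q∩R|: x∈[1,5], y∈[1,5] → 4·4 = 16.
|P∩Q∩R| = 0.
|P ∪ Q ∪ R| = 102 − 16.2875 + 0 = 85.71.

85.71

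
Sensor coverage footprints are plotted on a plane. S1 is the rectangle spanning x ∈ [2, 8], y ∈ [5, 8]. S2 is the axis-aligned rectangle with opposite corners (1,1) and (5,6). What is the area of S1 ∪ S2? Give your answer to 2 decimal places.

By inclusion–exclusion:
Individual areas: |S1| = 18, |S2| = 20.
|S1∩S2|: x∈[2,5], y∈[5,6] → 3·1 = 3.
|S1 ∪ S2| = 38 − 3 = 35.00.

35.00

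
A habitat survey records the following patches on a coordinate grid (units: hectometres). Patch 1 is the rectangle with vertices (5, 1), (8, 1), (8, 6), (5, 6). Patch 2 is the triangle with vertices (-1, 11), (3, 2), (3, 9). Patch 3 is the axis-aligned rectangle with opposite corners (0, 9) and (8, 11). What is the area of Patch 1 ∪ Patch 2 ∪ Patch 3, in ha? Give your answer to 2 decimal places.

42.75

By inclusion–exclusion:
Individual areas: |Patch 1| = 15, |Patch 2| = 14, |Patch 3| = 16.
|Patch 1∩Patch 2| = 0.
|Patch 1∩Patch 3| = 0 (no overlap).
|Patch 2∩Patch 3| = 2.25.
|Patch 1∩Patch 2∩Patch 3| = 0.
|Patch 1 ∪ Patch 2 ∪ Patch 3| = 45 − 2.25 + 0 = 42.75.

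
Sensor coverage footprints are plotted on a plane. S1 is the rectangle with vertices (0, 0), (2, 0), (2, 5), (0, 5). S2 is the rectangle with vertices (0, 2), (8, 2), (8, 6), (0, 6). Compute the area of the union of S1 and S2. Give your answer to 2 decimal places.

36.00

By inclusion–exclusion:
Individual areas: |S1| = 10, |S2| = 32.
|S1∩S2|: x∈[0,2], y∈[2,5] → 2·3 = 6.
|S1 ∪ S2| = 42 − 6 = 36.00.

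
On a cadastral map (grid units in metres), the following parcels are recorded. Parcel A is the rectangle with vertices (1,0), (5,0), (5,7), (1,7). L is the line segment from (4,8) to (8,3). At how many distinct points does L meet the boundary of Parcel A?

The segment meets the boundary at (5,6.75), (4.8,7).

2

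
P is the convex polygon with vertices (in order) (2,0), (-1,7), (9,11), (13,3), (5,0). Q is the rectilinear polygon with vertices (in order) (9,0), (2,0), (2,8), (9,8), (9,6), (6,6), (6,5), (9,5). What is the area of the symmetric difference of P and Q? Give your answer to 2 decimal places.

48.50

|P| = 95.5, |Q| = 53, |P∩Q| = 50.
|P △ Q| = |P| + |Q| − 2·|P∩Q| = 95.5 + 53 − 100 = 48.50.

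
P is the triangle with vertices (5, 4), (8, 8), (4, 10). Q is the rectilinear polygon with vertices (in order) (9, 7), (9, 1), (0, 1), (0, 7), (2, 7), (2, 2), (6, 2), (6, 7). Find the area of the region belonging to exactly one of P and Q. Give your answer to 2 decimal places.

|P| = 11, |Q| = 34, |P∩Q| = 1.0417.
|P △ Q| = |P| + |Q| − 2·|P∩Q| = 11 + 34 − 2.0833 = 42.92.

42.92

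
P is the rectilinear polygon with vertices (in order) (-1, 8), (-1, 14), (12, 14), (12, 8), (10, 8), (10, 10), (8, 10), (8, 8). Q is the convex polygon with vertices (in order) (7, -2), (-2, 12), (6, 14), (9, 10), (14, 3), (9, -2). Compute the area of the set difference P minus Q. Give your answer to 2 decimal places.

29.92

|P| = 74, |P∩Q| = 44.0829.
|P ∖ Q| = |P| − |P∩Q| = 74 − 44.0829 = 29.92.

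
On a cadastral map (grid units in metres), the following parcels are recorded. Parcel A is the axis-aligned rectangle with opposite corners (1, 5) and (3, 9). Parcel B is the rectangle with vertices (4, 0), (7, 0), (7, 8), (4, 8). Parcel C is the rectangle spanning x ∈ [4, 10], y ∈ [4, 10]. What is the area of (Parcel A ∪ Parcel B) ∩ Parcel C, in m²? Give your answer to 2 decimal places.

The region (Parcel A ∪ Parcel B) ∩ Parcel C is the polygon with vertices (7,8), (7,4), (4,4), (4,8).
By the shoelace formula its area is 12.00.

12.00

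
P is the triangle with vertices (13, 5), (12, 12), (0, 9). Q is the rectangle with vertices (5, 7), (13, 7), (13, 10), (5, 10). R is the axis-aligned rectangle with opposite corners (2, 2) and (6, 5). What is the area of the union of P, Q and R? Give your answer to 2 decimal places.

By inclusion–exclusion:
Individual areas: |P| = 43.5, |Q| = 24, |R| = 12.
|P∩Q| = 22.1538.
|P∩R| = 0.
|Q∩R| = 0 (no overlap).
|P∩Q∩R| = 0.
|P ∪ Q ∪ R| = 79.5 − 22.1538 + 0 = 57.35.

57.35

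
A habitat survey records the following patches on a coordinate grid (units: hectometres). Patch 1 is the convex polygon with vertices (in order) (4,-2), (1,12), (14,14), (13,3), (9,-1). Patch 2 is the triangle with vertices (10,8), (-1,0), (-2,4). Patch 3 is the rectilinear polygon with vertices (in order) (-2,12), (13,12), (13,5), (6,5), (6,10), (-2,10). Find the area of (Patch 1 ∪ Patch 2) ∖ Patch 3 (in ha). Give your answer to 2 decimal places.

105.88

|Patch 1 ∪ Patch 2| = 164.4539.
|(Patch 1 ∪ Patch 2) ∩ Patch 3| = 58.5714.
|(Patch 1 ∪ Patch 2) ∖ Patch 3| = 164.4539 − 58.5714 = 105.88.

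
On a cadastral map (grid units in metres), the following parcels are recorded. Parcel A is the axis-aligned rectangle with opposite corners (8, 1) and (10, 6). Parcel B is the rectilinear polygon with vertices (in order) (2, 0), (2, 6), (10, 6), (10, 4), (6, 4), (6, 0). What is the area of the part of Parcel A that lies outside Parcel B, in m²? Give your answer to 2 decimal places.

|Parcel A| = 10, |Parcel A∩Parcel B| = 4.
|Parcel A ∖ Parcel B| = |Parcel A| − |Parcel A∩Parcel B| = 10 − 4 = 6.00.

6.00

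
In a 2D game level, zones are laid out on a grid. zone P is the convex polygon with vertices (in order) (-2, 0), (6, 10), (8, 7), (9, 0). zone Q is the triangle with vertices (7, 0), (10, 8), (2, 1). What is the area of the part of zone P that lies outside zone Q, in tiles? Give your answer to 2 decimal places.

|zone P| = 60.5, |zone P∩zone Q| = 18.8522.
|zone P ∖ zone Q| = |zone P| − |zone P∩zone Q| = 60.5 − 18.8522 = 41.65.

41.65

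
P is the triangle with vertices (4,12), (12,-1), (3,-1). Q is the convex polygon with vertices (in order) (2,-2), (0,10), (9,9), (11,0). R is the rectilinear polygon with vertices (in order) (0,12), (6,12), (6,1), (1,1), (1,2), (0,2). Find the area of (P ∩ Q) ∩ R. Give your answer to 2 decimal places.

21.20

The region (P ∩ Q) ∩ R is the polygon with vertices (3.814,9.576), (5.615,9.376), (6,8.75), (6,1), (3.154,1).
By the shoelace formula its area is 21.20.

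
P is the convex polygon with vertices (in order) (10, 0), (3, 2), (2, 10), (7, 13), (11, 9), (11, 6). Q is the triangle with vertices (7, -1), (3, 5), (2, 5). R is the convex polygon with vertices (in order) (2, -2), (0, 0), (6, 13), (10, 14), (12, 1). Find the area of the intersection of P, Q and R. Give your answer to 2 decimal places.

The intersection is the polygon with vertices (2.735,4.118), (2.625,5), (3,5), (5.471,1.294), (4.969,1.438).
By the shoelace formula its area is 2.26.

2.26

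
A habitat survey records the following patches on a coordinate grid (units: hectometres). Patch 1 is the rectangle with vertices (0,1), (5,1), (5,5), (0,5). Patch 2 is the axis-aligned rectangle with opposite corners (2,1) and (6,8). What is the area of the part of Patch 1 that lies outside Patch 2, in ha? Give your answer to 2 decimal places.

|Patch 1∩Patch 2|: x∈[2,5], y∈[1,5] → 3·4 = 12.
|Patch 1| = 20.
|Patch 1 ∖ Patch 2| = |Patch 1| − |Patch 1∩Patch 2| = 20 − 12 = 8.00.

8.00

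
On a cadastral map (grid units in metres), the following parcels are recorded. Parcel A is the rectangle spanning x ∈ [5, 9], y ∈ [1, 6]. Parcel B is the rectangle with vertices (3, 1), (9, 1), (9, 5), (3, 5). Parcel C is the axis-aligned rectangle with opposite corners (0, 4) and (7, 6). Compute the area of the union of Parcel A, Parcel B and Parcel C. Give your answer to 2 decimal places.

By inclusion–exclusion:
Individual areas: |Parcel A| = 20, |Parcel B| = 24, |Parcel C| = 14.
|Parcel A∩Parcel B|: x∈[5,9], y∈[1,5] → 4·4 = 16.
|Parcel A∩Parcel C|: x∈[5,7], y∈[4,6] → 2·2 = 4.
|Parcel B∩Parcel C|: x∈[3,7], y∈[4,5] → 4·1 = 4.
|Parcel A∩Parcel B∩Parcel C| = 2.
|Parcel A ∪ Parcel B ∪ Parcel C| = 58 − 24 + 2 = 36.00.

36.00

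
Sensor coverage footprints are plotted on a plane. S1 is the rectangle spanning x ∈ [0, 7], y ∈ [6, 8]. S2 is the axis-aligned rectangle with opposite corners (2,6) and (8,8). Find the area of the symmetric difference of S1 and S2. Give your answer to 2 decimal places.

6.00

|S1∩S2|: x∈[2,7], y∈[6,8] → 5·2 = 10.
|S1 △ S2| = |S1| + |S2| − 2·|S1∩S2| = 14 + 12 − 20 = 6.00.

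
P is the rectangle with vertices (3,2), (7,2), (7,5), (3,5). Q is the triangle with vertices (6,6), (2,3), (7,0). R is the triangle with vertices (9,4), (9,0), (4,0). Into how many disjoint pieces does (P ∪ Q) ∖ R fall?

(P ∪ Q) ∖ R is a single connected region.

1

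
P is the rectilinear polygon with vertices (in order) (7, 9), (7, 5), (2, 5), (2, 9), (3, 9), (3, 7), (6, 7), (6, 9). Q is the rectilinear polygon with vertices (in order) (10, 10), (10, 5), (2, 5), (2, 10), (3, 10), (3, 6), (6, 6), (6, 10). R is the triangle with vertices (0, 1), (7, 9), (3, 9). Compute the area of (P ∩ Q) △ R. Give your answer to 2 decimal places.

|P ∩ Q| = 11.
|(P ∩ Q) ∩ R| = 4.1756.
|(P ∩ Q) △ R| = 11 + 16 − 8.3512 = 18.65.

18.65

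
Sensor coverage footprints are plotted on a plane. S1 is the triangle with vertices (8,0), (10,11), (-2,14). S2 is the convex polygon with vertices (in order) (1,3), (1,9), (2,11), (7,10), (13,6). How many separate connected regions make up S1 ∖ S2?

2

S1 ∖ S2 splits into 2 disjoint pieces (area 8.9859, area 23.9762).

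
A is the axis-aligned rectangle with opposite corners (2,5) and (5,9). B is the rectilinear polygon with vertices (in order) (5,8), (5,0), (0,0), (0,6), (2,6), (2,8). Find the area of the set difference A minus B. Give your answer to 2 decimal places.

3.00

|A| = 12, |A∩B| = 9.
|A ∖ B| = |A| − |A∩B| = 12 − 9 = 3.00.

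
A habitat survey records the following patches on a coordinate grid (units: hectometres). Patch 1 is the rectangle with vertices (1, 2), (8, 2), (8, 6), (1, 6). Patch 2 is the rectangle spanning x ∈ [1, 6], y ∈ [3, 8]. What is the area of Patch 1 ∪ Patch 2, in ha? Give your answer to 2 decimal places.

38.00

By inclusion–exclusion:
Individual areas: |Patch 1| = 28, |Patch 2| = 25.
|Patch 1∩Patch 2|: x∈[1,6], y∈[3,6] → 5·3 = 15.
|Patch 1 ∪ Patch 2| = 53 − 15 = 38.00.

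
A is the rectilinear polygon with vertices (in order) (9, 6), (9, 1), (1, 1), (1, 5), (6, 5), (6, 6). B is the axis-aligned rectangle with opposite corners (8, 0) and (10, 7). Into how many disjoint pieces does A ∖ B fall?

1

A ∖ B is a single connected region.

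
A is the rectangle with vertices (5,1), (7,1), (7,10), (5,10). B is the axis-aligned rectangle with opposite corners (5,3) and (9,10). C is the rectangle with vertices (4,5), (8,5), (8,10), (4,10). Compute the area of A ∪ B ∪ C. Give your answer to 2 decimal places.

37.00

By inclusion–exclusion:
Individual areas: |A| = 18, |B| = 28, |C| = 20.
|A∩B|: x∈[5,7], y∈[3,10] → 2·7 = 14.
|A∩C|: x∈[5,7], y∈[5,10] → 2·5 = 10.
|B∩C|: x∈[5,8], y∈[5,10] → 3·5 = 15.
|A∩B∩C| = 10.
|A ∪ B ∪ C| = 66 − 39 + 10 = 37.00.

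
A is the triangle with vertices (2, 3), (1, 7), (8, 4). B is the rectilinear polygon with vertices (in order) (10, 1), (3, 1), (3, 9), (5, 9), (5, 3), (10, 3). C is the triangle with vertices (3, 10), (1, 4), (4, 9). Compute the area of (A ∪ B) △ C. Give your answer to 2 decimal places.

|A ∪ B| = 33.7381.
|(A ∪ B) ∩ C| = 1.5173.
|(A ∪ B) △ C| = 33.7381 + 4 − 3.0346 = 34.70.

34.70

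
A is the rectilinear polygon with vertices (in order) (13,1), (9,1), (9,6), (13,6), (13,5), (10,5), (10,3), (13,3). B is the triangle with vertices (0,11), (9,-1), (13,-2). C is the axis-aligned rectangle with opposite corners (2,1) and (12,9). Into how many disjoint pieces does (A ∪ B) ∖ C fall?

(A ∪ B) ∖ C splits into 4 disjoint pieces (area 7, area 0.6667, area 1, area 2).

4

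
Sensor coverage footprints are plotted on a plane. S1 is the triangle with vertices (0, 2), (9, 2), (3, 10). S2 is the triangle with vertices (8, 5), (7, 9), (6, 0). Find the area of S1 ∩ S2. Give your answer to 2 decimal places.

2.38

The intersection is the polygon with vertices (6.222,2), (6.581,5.226), (7.565,3.913), (6.8,2).
By the shoelace formula its area is 2.38.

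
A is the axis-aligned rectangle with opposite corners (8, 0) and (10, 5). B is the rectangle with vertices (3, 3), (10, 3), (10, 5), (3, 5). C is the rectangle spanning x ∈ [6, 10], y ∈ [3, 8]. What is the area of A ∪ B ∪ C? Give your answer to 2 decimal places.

32.00

By inclusion–exclusion:
Individual areas: |A| = 10, |B| = 14, |C| = 20.
|A∩B|: x∈[8,10], y∈[3,5] → 2·2 = 4.
|A∩C|: x∈[8,10], y∈[3,5] → 2·2 = 4.
|B∩C|: x∈[6,10], y∈[3,5] → 4·2 = 8.
|A∩B∩C| = 4.
|A ∪ B ∪ C| = 44 − 16 + 4 = 32.00.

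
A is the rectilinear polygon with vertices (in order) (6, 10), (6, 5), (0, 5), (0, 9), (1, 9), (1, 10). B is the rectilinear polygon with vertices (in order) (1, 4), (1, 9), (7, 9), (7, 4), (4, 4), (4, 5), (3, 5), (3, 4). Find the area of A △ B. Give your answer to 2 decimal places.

18.00

|A| = 29, |B| = 29, |A∩B| = 20.
|A △ B| = |A| + |B| − 2·|A∩B| = 29 + 29 − 40 = 18.00.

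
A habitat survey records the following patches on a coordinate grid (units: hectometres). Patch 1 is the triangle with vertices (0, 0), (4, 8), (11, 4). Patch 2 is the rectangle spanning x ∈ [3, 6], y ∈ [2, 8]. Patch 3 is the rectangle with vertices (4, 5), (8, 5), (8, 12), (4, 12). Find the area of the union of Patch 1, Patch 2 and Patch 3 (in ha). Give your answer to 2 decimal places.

57.62

By inclusion–exclusion:
Individual areas: |Patch 1| = 36, |Patch 2| = 18, |Patch 3| = 28.
|Patch 1∩Patch 2| = 15.8117.
|Patch 1∩Patch 3| = 7.4286.
|Patch 2∩Patch 3|: x∈[4,6], y∈[5,8] → 2·3 = 6.
|Patch 1∩Patch 2∩Patch 3| = 4.8571.
|Patch 1 ∪ Patch 2 ∪ Patch 3| = 82 − 29.2403 + 4.8571 = 57.62.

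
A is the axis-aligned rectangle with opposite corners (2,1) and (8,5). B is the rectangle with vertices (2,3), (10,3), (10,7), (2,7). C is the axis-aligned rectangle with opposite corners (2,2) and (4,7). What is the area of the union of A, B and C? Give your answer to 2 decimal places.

By inclusion–exclusion:
Individual areas: |A| = 24, |B| = 32, |C| = 10.
|A∩B|: x∈[2,8], y∈[3,5] → 6·2 = 12.
|A∩C|: x∈[2,4], y∈[2,5] → 2·3 = 6.
|B∩C|: x∈[2,4], y∈[3,7] → 2·4 = 8.
|A∩B∩C| = 4.
|A ∪ B ∪ C| = 66 − 26 + 4 = 44.00.

44.00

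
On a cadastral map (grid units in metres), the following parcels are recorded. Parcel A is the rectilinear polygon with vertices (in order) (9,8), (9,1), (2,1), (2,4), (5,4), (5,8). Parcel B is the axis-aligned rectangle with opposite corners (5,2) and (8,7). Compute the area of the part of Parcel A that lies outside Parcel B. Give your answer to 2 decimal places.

|Parcel A| = 37, |Parcel A∩Parcel B| = 15.
|Parcel A ∖ Parcel B| = |Parcel A| − |Parcel A∩Parcel B| = 37 − 15 = 22.00.

22.00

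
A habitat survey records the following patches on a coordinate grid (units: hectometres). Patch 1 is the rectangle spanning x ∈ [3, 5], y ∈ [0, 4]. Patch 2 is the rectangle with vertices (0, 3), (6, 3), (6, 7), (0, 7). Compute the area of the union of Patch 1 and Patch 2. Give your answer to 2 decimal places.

30.00

By inclusion–exclusion:
Individual areas: |Patch 1| = 8, |Patch 2| = 24.
|Patch 1∩Patch 2|: x∈[3,5], y∈[3,4] → 2·1 = 2.
|Patch 1 ∪ Patch 2| = 32 − 2 = 30.00.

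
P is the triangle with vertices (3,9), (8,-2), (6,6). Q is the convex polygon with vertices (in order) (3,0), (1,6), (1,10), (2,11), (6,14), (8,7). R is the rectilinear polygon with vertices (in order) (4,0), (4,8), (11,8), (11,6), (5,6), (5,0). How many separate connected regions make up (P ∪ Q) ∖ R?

2

(P ∪ Q) ∖ R splits into 2 disjoint pieces (area 7.4071, area 42.9429).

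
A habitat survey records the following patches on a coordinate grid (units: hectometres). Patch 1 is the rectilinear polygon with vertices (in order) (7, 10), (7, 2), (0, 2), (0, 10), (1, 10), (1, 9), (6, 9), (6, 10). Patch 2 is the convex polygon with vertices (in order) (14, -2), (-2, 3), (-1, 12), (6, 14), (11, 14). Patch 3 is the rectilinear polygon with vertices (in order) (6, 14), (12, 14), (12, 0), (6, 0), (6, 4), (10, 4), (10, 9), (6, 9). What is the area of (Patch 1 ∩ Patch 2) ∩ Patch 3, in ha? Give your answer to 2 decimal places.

3.00

|Patch 1 ∩ Patch 2| = 50.775.
|(Patch 1 ∩ Patch 2) ∩ Patch 3| = 3.00.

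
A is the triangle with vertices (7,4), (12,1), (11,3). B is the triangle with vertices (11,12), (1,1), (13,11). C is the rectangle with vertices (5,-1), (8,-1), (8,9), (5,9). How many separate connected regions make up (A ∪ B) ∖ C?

3

(A ∪ B) ∖ C splits into 3 disjoint pieces (area 3.325, area 9.4667, area 2.1333).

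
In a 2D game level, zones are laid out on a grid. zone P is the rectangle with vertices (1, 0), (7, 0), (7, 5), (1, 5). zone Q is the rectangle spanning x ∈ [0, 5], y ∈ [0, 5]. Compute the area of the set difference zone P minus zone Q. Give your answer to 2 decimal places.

|zone P∩zone Q|: x∈[1,5], y∈[0,5] → 4·5 = 20.
|zone P| = 30.
|zone P ∖ zone Q| = |zone P| − |zone P∩zone Q| = 30 − 20 = 10.00.

10.00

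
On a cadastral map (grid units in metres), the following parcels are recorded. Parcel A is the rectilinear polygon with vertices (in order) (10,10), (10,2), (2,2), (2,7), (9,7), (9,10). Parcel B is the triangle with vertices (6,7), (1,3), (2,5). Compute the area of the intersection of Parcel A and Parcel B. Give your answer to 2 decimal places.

2.40

The intersection is the polygon with vertices (2,5), (6,7), (2,3.8).
By the shoelace formula its area is 2.40.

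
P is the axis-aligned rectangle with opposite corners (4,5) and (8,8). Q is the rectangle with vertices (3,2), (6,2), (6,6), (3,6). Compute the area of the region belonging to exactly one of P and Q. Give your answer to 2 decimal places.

20.00

|P∩Q|: x∈[4,6], y∈[5,6] → 2·1 = 2.
|P △ Q| = |P| + |Q| − 2·|P∩Q| = 12 + 12 − 4 = 20.00.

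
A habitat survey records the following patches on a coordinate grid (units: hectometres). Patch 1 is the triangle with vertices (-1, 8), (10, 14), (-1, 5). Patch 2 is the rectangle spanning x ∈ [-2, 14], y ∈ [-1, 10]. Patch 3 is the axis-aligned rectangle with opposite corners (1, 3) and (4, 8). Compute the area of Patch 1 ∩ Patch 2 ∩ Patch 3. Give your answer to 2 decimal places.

1.14

The intersection is the polygon with vertices (1,6.636), (1,8), (2.667,8).
By the shoelace formula its area is 1.14.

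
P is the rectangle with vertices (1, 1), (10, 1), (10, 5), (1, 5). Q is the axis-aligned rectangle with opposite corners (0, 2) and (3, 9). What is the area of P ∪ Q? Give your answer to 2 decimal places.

By inclusion–exclusion:
Individual areas: |P| = 36, |Q| = 21.
|P∩Q|: x∈[1,3], y∈[2,5] → 2·3 = 6.
|P ∪ Q| = 57 − 6 = 51.00.

51.00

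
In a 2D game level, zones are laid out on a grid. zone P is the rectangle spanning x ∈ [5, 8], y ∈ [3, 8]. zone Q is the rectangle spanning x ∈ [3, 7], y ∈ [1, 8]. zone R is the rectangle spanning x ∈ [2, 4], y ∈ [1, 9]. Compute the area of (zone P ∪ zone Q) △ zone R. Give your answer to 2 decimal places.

|zone P ∪ zone Q| = 33.
|(zone P ∪ zone Q) ∩ zone R| = 7.
|(zone P ∪ zone Q) △ zone R| = 33 + 16 − 14 = 35.00.

35.00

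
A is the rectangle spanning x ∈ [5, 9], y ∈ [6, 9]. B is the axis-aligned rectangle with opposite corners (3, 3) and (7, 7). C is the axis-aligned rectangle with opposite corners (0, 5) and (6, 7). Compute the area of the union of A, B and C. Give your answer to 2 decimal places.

By inclusion–exclusion:
Individual areas: |A| = 12, |B| = 16, |C| = 12.
|A∩B|: x∈[5,7], y∈[6,7] → 2·1 = 2.
|A∩C|: x∈[5,6], y∈[6,7] → 1·1 = 1.
|B∩C|: x∈[3,6], y∈[5,7] → 3·2 = 6.
|A∩B∩C| = 1.
|A ∪ B ∪ C| = 40 − 9 + 1 = 32.00.

32.00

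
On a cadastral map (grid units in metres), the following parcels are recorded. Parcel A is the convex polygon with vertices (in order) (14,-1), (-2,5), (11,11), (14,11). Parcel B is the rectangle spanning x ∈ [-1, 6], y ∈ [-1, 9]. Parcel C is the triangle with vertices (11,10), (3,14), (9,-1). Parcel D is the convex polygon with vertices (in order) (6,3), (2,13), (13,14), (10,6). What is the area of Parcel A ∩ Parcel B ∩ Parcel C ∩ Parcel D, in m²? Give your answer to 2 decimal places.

The intersection is the polygon with vertices (6,6.5), (5.26,8.351), (6,8.692).
By the shoelace formula its area is 0.81.

0.81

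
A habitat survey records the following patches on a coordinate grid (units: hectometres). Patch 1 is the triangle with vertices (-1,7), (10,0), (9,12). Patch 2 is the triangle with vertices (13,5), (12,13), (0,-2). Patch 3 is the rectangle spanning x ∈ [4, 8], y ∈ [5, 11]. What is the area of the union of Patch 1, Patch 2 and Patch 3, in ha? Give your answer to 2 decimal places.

99.61

By inclusion–exclusion:
Individual areas: |Patch 1| = 62.5, |Patch 2| = 55.5, |Patch 3| = 24.
|Patch 1∩Patch 2| = 20.6439.
|Patch 1∩Patch 3| = 21.75.
|Patch 2∩Patch 3| = 3.6.
|Patch 1∩Patch 2∩Patch 3| = 3.6.
|Patch 1 ∪ Patch 2 ∪ Patch 3| = 142 − 45.9939 + 3.6 = 99.61.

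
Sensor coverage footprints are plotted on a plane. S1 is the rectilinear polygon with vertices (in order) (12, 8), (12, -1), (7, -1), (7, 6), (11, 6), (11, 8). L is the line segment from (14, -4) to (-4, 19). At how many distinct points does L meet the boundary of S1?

2

The segment meets the boundary at (7,4.944), (11.652,-1).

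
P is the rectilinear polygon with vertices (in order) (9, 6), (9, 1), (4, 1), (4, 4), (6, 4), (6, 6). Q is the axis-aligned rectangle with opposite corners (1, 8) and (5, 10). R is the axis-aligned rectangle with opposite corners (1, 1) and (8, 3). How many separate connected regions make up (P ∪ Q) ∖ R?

(P ∪ Q) ∖ R splits into 2 disjoint pieces (area 13, area 8).

2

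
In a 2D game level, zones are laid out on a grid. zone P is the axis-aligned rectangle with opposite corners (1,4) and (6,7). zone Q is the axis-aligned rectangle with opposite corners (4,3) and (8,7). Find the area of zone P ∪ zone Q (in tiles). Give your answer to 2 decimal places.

By inclusion–exclusion:
Individual areas: |zone P| = 15, |zone Q| = 16.
|zone P∩zone Q|: x∈[4,6], y∈[4,7] → 2·3 = 6.
|zone P ∪ zone Q| = 31 − 6 = 25.00.

25.00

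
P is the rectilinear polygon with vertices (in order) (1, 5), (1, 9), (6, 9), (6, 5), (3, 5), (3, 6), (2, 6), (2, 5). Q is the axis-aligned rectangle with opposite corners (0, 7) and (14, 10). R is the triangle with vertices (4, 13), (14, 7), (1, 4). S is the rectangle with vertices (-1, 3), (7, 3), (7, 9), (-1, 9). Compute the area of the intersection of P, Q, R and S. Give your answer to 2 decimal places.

The intersection is the polygon with vertices (6,7), (2,7), (2.667,9), (6,9).
By the shoelace formula its area is 7.33.

7.33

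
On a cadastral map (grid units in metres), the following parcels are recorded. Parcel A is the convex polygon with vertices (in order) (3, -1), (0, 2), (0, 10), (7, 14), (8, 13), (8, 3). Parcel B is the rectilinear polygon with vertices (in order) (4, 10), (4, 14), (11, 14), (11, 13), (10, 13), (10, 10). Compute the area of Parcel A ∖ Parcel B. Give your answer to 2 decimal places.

78.07

|Parcel A| = 91, |Parcel A∩Parcel B| = 12.9286.
|Parcel A ∖ Parcel B| = |Parcel A| − |Parcel A∩Parcel B| = 91 − 12.9286 = 78.07.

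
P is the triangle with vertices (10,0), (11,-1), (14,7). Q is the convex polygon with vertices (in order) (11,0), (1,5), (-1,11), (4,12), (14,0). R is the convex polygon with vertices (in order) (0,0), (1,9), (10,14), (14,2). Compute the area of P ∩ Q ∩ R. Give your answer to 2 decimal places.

0.86

The intersection is the polygon with vertices (11.627,2.848), (12.19,2.172), (12.019,1.717), (10.889,1.556).
By the shoelace formula its area is 0.86.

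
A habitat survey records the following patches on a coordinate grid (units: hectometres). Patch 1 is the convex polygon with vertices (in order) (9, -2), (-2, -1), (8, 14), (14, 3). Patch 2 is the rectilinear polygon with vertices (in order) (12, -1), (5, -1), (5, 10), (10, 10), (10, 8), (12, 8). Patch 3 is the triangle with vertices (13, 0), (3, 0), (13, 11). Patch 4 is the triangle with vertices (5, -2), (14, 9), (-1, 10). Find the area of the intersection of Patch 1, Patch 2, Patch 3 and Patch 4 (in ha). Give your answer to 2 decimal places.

The intersection is the polygon with vertices (12,6.667), (12,6.556), (6.636,0), (5,0), (5,2.2), (10.273,8), (11.273,8).
By the shoelace formula its area is 22.64.

22.64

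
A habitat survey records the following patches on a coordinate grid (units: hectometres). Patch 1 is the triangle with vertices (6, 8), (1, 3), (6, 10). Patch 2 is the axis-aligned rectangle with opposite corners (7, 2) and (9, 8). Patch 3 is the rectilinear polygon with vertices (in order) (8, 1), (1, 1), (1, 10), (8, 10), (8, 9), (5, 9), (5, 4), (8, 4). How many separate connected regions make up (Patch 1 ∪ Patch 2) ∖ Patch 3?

(Patch 1 ∪ Patch 2) ∖ Patch 3 splits into 2 disjoint pieces (area 1.4429, area 10).

2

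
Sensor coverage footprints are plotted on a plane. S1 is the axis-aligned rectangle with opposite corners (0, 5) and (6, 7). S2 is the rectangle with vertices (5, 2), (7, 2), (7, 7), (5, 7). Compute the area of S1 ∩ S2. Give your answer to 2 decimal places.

|S1∩S2|: x∈[5,6], y∈[5,7] → 1·2 = 2.

2.00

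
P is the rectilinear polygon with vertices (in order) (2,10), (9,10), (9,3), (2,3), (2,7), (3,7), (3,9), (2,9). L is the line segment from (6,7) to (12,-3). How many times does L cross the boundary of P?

The segment meets the boundary at (8.4,3).

1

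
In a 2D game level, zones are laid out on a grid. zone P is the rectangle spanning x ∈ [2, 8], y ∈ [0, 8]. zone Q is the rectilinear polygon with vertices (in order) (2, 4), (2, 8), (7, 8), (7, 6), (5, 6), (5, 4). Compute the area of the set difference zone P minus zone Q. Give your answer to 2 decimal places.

|zone P| = 48, |zone P∩zone Q| = 16.
|zone P ∖ zone Q| = |zone P| − |zone P∩zone Q| = 48 − 16 = 32.00.

32.00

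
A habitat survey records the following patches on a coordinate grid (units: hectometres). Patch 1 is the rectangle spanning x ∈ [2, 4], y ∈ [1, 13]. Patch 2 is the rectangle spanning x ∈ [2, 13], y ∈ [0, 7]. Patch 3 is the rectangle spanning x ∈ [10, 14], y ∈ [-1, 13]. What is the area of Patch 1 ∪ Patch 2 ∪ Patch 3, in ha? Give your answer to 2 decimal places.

By inclusion–exclusion:
Individual areas: |Patch 1| = 24, |Patch 2| = 77, |Patch 3| = 56.
|Patch 1∩Patch 2|: x∈[2,4], y∈[1,7] → 2·6 = 12.
|Patch 1∩Patch 3| = 0 (no overlap).
|Patch 2∩Patch 3|: x∈[10,13], y∈[0,7] → 3·7 = 21.
|Patch 1∩Patch 2∩Patch 3| = 0.
|Patch 1 ∪ Patch 2 ∪ Patch 3| = 157 − 33 + 0 = 124.00.

124.00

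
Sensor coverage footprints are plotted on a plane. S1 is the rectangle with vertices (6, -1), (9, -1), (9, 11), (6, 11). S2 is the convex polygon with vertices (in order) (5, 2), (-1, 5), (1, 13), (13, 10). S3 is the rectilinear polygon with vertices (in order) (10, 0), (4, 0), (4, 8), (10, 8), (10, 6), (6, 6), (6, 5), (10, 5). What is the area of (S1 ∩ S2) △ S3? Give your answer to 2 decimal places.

47.50

|S1 ∩ S2| = 19.5.
|(S1 ∩ S2) ∩ S3| = 8.
|(S1 ∩ S2) △ S3| = 19.5 + 44 − 16 = 47.50.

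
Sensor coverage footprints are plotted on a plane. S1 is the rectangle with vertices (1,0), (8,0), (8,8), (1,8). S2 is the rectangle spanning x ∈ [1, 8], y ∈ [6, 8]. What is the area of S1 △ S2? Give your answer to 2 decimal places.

42.00

|S1∩S2|: x∈[1,8], y∈[6,8] → 7·2 = 14.
|S1 △ S2| = |S1| + |S2| − 2·|S1∩S2| = 56 + 14 − 28 = 42.00.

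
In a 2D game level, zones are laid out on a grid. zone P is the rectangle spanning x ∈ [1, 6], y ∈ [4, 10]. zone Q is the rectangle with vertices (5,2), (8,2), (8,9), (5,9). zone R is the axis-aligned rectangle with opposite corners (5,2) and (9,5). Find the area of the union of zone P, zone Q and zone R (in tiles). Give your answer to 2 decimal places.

By inclusion–exclusion:
Individual areas: |zone P| = 30, |zone Q| = 21, |zone R| = 12.
|zone P∩zone Q|: x∈[5,6], y∈[4,9] → 1·5 = 5.
|zone P∩zone R|: x∈[5,6], y∈[4,5] → 1·1 = 1.
|zone Q∩zone R|: x∈[5,8], y∈[2,5] → 3·3 = 9.
|zone P∩zone Q∩zone R| = 1.
|zone P ∪ zone Q ∪ zone R| = 63 − 15 + 1 = 49.00.

49.00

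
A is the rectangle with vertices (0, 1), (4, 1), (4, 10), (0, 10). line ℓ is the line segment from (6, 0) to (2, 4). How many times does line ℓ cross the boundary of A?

1

The segment meets the boundary at (4,2).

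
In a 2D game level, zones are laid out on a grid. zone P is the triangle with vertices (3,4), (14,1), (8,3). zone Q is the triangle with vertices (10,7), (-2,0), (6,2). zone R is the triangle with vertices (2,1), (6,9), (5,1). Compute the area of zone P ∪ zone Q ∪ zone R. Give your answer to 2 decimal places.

23.99

By inclusion–exclusion:
Individual areas: |zone P| = 2, |zone Q| = 16, |zone R| = 12.
|zone P∩zone Q| = 0.4809.
|zone P∩zone R| = 0.1862.
|zone Q∩zone R| = 5.4772.
|zone P∩zone Q∩zone R| = 0.1299.
|zone P ∪ zone Q ∪ zone R| = 30 − 6.1443 + 0.1299 = 23.99.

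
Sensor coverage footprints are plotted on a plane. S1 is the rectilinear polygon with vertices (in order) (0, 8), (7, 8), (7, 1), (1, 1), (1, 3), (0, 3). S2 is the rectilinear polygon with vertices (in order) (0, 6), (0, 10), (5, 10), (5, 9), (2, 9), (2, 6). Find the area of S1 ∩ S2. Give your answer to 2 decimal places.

4.00

The intersection is the polygon with vertices (2,8), (2,6), (0,6), (0,8).
By the shoelace formula its area is 4.00.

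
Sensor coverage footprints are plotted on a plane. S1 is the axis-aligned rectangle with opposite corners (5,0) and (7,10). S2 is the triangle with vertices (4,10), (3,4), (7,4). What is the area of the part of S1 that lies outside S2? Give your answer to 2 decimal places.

16.00

|S1| = 20, |S1∩S2| = 4.
|S1 ∖ S2| = |S1| − |S1∩S2| = 20 − 4 = 16.00.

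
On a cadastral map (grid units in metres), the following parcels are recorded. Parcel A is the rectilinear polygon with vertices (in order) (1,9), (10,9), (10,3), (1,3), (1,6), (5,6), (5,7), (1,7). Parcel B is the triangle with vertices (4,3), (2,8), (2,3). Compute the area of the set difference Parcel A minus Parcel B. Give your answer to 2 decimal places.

45.60

|Parcel A| = 50, |Parcel A∩Parcel B| = 4.4.
|Parcel A ∖ Parcel B| = |Parcel A| − |Parcel A∩Parcel B| = 50 − 4.4 = 45.60.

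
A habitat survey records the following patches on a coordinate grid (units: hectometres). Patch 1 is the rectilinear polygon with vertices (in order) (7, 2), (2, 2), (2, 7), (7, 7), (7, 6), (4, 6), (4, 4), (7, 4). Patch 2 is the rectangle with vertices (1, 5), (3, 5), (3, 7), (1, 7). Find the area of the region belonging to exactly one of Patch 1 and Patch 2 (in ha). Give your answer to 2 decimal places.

|Patch 1| = 19, |Patch 2| = 4, |Patch 1∩Patch 2| = 2.
|Patch 1 △ Patch 2| = |Patch 1| + |Patch 2| − 2·|Patch 1∩Patch 2| = 19 + 4 − 4 = 19.00.

19.00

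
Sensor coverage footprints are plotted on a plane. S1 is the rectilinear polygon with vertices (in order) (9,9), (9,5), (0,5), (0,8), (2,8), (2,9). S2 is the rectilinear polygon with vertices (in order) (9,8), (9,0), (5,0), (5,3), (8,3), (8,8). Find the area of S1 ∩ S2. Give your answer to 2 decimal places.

3.00

The intersection is the polygon with vertices (9,5), (8,5), (8,8), (9,8).
By the shoelace formula its area is 3.00.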